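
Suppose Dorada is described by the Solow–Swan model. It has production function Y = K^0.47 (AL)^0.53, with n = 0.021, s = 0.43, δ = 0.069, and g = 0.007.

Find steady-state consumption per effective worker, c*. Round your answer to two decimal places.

In steady state, investment equals break-even investment: s·k^α = (n + g + δ)·k.
Dividing both sides by k: k^(1−α) = s / (n + g + δ).
k^0.53 = 0.43 / (0.021 + 0.007 + 0.069) = 0.43 / 0.097 = 4.4330
k* = 4.4330^(1/0.53) ≈ 16.6029
y* = (k*)^α = 16.6029^0.47 ≈ 3.7453
c* = (1 − s)·y* = (1 − 0.43) × 3.7453 ≈ 2.1348

c* = 2.13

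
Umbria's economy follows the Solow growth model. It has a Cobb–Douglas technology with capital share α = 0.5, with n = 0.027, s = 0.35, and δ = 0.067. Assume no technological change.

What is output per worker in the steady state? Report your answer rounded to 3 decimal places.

y* ≈ 3.723

In steady state, investment equals break-even investment: s·k^α = (n + δ)·k.
Rearranging, k^(1−α) = s / (n + δ).
k^0.5 = 0.35 / (0.027 + 0.067) = 0.35 / 0.094 = 3.7234
k* = 3.7234^(1/0.5) ≈ 13.8637
y* = (k*)^α = 13.8637^0.5 ≈ 3.7234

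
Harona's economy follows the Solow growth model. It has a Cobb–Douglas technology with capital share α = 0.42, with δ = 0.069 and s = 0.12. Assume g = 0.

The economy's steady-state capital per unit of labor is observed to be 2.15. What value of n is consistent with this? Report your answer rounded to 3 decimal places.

Steady state requires s·f(k) = (n + δ)·k, i.e. s·k^α = (n + δ)·k.
So s / (n + δ) = (k*)^(1−α) = 2.15^0.58 = 1.5589.
Therefore n + δ = s / 1.5589 = 0.12 / 1.5589 = 0.0770, so n = 0.0770 − 0.069 = 0.0080.

n ≈ 0.008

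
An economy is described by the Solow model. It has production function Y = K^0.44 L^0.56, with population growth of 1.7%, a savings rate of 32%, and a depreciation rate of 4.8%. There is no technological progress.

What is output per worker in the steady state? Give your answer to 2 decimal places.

Steady state requires s·f(k) = (n + δ)·k, i.e. s·k^α = (n + δ)·k.
Dividing both sides by k: k^(1−α) = s / (n + δ).
k^0.56 = 0.32 / (0.017 + 0.048) = 0.32 / 0.065 = 4.9231
k* = 4.9231^(1/0.56) ≈ 17.2243
y* = (k*)^α = 17.2243^0.44 ≈ 3.4987

y* ≈ 3.50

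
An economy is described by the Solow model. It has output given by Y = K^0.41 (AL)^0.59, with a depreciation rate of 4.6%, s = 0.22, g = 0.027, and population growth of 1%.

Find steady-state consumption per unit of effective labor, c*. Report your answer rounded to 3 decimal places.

c* = 1.536

In steady state, investment equals break-even investment: s·k^α = (n + g + δ)·k.
Dividing both sides by k: k^(1−α) = s / (n + g + δ).
k^0.59 = 0.22 / (0.010 + 0.027 + 0.046) = 0.22 / 0.083 = 2.6506
k* = 2.6506^(1/0.59) ≈ 5.2183
y* = (k*)^α = 5.2183^0.41 ≈ 1.9687
c* = (1 − s)·y* = (1 − 0.22) × 1.9687 ≈ 1.5356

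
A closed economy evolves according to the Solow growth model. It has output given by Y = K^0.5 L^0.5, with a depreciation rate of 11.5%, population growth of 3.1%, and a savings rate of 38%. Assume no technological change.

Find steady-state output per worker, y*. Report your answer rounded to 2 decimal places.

At the steady state, Δk = 0, so s·k^α = (n + δ)·k.
Dividing both sides by k: k^(1−α) = s / (n + δ).
k^0.5 = 0.38 / (0.031 + 0.115) = 0.38 / 0.146 = 2.6027
k* = 2.6027^(1/0.5) ≈ 6.7740
y* = (k*)^α = 6.7740^0.5 ≈ 2.6027

y* ≈ 2.60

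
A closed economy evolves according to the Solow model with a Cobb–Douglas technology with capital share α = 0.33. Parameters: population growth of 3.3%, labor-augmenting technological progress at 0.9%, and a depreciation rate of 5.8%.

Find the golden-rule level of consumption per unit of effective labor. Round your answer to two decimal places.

At the golden rule, f'(k) = n + g + δ, so α·k^(α−1) = n + g + δ and k_gold = (α/(n + g + δ))^(1/(1−α)).
k_gold = (0.33/0.100)^(1/0.67) = 3.3000^1.4925 ≈ 5.9413
c_gold = f(k_gold) − (n + g + δ)·k_gold = 1.8004 − 0.100×5.9413 ≈ 1.2063

c_gold ≈ 1.21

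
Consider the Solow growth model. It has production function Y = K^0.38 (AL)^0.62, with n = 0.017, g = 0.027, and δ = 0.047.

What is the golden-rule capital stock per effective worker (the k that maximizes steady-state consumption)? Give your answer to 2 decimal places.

k_gold ≈ 10.03

The golden rule sets f'(k) = n + g + δ, i.e. α·k^(α−1) = n + g + δ.
So k^(1−α) = α / (n + g + δ) = 0.38 / 0.091 = 4.1758.
k_gold = 4.1758^(1/0.62) ≈ 10.0275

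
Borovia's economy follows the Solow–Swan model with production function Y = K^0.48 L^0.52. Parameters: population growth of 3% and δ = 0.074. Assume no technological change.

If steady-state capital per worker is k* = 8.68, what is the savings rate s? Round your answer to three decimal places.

s ≈ 0.320

Steady state requires s·f(k) = (n + δ)·k, i.e. s·k^α = (n + δ)·k.
So s / (n + δ) = (k*)^(1−α) = 8.68^0.52 = 3.0763.
Therefore s = 3.0763 × (n + δ) = 3.0763 × 0.104 = 0.3199.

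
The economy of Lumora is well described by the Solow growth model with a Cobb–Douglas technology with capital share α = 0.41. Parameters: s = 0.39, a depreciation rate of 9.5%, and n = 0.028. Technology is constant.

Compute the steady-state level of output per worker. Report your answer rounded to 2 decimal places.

At the steady state, Δk = 0, so s·k^α = (n + δ)·k.
Rearranging, k^(1−α) = s / (n + δ).
k^0.59 = 0.39 / (0.028 + 0.095) = 0.39 / 0.123 = 3.1707
k* = 3.1707^(1/0.59) ≈ 7.0699
y* = (k*)^α = 7.0699^0.41 ≈ 2.2298

y* ≈ 2.23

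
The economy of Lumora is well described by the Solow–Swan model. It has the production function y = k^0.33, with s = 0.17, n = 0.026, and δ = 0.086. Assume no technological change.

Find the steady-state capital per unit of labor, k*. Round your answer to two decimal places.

At the steady state, Δk = 0, so s·k^α = (n + δ)·k.
Rearranging, k^(1−α) = s / (n + δ).
k^0.67 = 0.17 / (0.026 + 0.086) = 0.17 / 0.112 = 1.5179
k* = 1.5179^(1/0.67) ≈ 1.8643

k* ≈ 1.86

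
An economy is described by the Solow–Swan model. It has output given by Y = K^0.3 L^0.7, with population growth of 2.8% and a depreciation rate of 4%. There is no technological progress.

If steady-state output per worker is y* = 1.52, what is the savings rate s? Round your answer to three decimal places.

Steady state requires s·f(k) = (n + δ)·k, i.e. s·k^α = (n + δ)·k.
Since y* = [s/(n + δ)]^(α/(1−α)), we have s/(n + δ) = (y*)^((1−α)/α) = 1.52^2.3333 = 2.6564.
Therefore s = 2.6564 × (n + δ) = 2.6564 × 0.068 = 0.1806.

s ≈ 0.181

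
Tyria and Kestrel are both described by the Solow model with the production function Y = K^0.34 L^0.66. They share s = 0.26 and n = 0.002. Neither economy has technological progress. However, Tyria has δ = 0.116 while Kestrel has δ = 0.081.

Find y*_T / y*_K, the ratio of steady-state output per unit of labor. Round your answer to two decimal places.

Steady-state y* = [s/(n + δ)]^(α/(1−α)), so the ratio is [ (s_T/(n + δ)_T) / (s_K/(n + δ)_K) ]^0.5152.
s_T/(n + δ)_T = 0.26/0.118 = 2.2034; s_K/(n + δ)_K = 0.26/0.083 = 3.1325.
Ratio = (2.2034/3.1325)^0.5152 = 0.7034^0.5152 ≈ 0.8342

ratio ≈ 0.83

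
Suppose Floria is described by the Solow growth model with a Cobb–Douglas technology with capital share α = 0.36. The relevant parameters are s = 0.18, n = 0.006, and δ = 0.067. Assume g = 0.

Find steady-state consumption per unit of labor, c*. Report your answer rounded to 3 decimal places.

c* ≈ 1.362

In steady state, investment equals break-even investment: s·k^α = (n + δ)·k.
Rearranging, k^(1−α) = s / (n + δ).
k^0.64 = 0.18 / (0.006 + 0.067) = 0.18 / 0.073 = 2.4658
k* = 2.4658^(1/0.64) ≈ 4.0967
y* = (k*)^α = 4.0967^0.36 ≈ 1.6614
c* = (1 − s)·y* = (1 − 0.18) × 1.6614 ≈ 1.3623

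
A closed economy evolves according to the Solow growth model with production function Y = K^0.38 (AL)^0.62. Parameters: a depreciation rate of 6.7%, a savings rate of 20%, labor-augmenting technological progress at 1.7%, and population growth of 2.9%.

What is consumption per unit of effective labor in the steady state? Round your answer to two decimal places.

Steady state requires s·f(k) = (n + g + δ)·k, i.e. s·k^α = (n + g + δ)·k.
Rearranging, k^(1−α) = s / (n + g + δ).
k^0.62 = 0.20 / (0.029 + 0.017 + 0.067) = 0.20 / 0.113 = 1.7699
k* = 1.7699^(1/0.62) ≈ 2.5114
y* = (k*)^α = 2.5114^0.38 ≈ 1.4190
c* = (1 − s)·y* = (1 − 0.20) × 1.4190 ≈ 1.1352

c* = 1.14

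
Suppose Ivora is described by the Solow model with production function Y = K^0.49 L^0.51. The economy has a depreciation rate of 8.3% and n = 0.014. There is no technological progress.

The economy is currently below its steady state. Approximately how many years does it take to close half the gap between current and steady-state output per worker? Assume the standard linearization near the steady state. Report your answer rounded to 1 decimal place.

about 14.0 years

Near the steady state the convergence rate is λ = (1 − α)(n + δ).
λ = (1 − 0.49) × 0.097 = 0.51 × 0.097 = 0.04947
Half-life = ln 2 / λ = 0.6931 / 0.04947 ≈ 14.01 years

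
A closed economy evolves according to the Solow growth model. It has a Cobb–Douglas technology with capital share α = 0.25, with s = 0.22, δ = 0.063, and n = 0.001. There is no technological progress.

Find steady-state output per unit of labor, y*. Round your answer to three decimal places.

y* = 1.509

In steady state, investment equals break-even investment: s·k^α = (n + δ)·k.
Rearranging, k^(1−α) = s / (n + δ).
k^0.75 = 0.22 / (0.001 + 0.063) = 0.22 / 0.064 = 3.4375
k* = 3.4375^(1/0.75) ≈ 5.1879
y* = (k*)^α = 5.1879^0.25 ≈ 1.5092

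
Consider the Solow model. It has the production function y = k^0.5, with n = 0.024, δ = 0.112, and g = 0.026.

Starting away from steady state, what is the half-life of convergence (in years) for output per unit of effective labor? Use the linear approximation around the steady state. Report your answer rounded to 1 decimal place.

half-life ≈ 8.6 years

Near the steady state the convergence rate is λ = (1 − α)(n + g + δ).
λ = (1 − 0.5) × 0.162 = 0.5 × 0.162 = 0.0810
Half-life = ln 2 / λ = 0.6931 / 0.0810 ≈ 8.56 years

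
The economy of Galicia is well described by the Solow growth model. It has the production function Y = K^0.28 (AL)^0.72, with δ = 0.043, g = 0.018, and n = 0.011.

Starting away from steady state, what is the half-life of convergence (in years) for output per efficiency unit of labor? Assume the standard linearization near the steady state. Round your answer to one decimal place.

Near the steady state the convergence rate is λ = (1 − α)(n + g + δ).
λ = (1 − 0.28) × 0.072 = 0.72 × 0.072 = 0.05184
Half-life = ln 2 / λ = 0.6931 / 0.05184 ≈ 13.37 years

half-life ≈ 13.4 years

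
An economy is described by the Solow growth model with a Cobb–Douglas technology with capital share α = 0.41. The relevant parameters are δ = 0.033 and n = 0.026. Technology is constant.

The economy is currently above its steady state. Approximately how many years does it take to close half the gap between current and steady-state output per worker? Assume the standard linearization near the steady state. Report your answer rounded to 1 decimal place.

t_½ ≈ 19.9 years

Near the steady state the convergence rate is λ = (1 − α)(n + δ).
λ = (1 − 0.41) × 0.059 = 0.59 × 0.059 = 0.03481
Half-life = ln 2 / λ = 0.6931 / 0.03481 ≈ 19.91 years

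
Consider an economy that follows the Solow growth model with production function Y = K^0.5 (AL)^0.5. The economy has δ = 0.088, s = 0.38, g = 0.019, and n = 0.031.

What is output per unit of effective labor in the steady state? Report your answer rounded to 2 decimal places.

y* ≈ 2.75

Steady state requires s·f(k) = (n + g + δ)·k, i.e. s·k^α = (n + g + δ)·k.
Rearranging, k^(1−α) = s / (n + g + δ).
k^0.5 = 0.38 / (0.031 + 0.019 + 0.088) = 0.38 / 0.138 = 2.7536
k* = 2.7536^(1/0.5) ≈ 7.5823
y* = (k*)^α = 7.5823^0.5 ≈ 2.7536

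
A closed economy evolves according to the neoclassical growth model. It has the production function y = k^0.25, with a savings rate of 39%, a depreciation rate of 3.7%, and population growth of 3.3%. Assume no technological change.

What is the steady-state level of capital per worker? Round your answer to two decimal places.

Steady state requires s·f(k) = (n + δ)·k, i.e. s·k^α = (n + δ)·k.
Rearranging, k^(1−α) = s / (n + δ).
k^0.75 = 0.39 / (0.033 + 0.037) = 0.39 / 0.070 = 5.5714
k* = 5.5714^(1/0.75) ≈ 9.8769

k* ≈ 9.88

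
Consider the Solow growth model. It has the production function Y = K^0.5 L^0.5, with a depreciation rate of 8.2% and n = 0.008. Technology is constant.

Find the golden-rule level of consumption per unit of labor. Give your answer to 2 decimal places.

c_gold ≈ 2.78

At the golden rule, f'(k) = n + δ, so α·k^(α−1) = n + δ and k_gold = (α/(n + δ))^(1/(1−α)).
k_gold = (0.5/0.090)^(1/0.5) = 5.5556^2 ≈ 30.8647
c_gold = f(k_gold) − (n + δ)·k_gold = 5.5556 − 0.090×30.8647 ≈ 2.7778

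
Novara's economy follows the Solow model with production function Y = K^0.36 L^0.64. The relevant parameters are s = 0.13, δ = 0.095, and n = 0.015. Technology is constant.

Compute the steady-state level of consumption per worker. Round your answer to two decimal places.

Steady state requires s·f(k) = (n + δ)·k, i.e. s·k^α = (n + δ)·k.
Rearranging, k^(1−α) = s / (n + δ).
k^0.64 = 0.13 / (0.015 + 0.095) = 0.13 / 0.110 = 1.1818
k* = 1.1818^(1/0.64) ≈ 1.2982
y* = (k*)^α = 1.2982^0.36 ≈ 1.0985
c* = (1 − s)·y* = (1 − 0.13) × 1.0985 ≈ 0.9557

c* ≈ 0.96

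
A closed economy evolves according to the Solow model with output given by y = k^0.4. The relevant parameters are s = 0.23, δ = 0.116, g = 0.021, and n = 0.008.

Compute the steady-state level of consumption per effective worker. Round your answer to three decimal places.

c* ≈ 1.047

Steady state requires s·f(k) = (n + g + δ)·k, i.e. s·k^α = (n + g + δ)·k.
Rearranging, k^(1−α) = s / (n + g + δ).
k^0.6 = 0.23 / (0.008 + 0.021 + 0.116) = 0.23 / 0.145 = 1.5862
k* = 1.5862^(1/0.6) ≈ 2.1574
y* = (k*)^α = 2.1574^0.4 ≈ 1.3601
c* = (1 − s)·y* = (1 − 0.23) × 1.3601 ≈ 1.0473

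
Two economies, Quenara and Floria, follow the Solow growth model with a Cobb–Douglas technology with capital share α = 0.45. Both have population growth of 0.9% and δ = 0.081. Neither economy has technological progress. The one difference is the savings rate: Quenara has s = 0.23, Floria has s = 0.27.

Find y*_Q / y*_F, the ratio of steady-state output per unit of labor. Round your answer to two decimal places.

y*_Q / y*_F ≈ 0.88

Steady-state y* = [s/(n + δ)]^(α/(1−α)), so the ratio is [ (s_Q/(n + δ)_Q) / (s_F/(n + δ)_F) ]^0.8182.
s_Q/(n + δ)_Q = 0.23/0.090 = 2.5556; s_F/(n + δ)_F = 0.27/0.090 = 3.0000.
Ratio = (2.5556/3.0000)^0.8182 = 0.8519^0.8182 ≈ 0.8771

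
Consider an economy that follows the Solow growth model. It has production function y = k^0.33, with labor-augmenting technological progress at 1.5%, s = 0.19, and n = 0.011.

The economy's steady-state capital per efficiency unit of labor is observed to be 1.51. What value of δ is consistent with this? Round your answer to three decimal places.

δ ≈ 0.118

In steady state, investment equals break-even investment: s·k^α = (n + g + δ)·k.
So s / (n + g + δ) = (k*)^(1−α) = 1.51^0.67 = 1.3180.
Therefore n + g + δ = s / 1.3180 = 0.19 / 1.3180 = 0.1442, so δ = 0.1442 − 0.026 = 0.1182.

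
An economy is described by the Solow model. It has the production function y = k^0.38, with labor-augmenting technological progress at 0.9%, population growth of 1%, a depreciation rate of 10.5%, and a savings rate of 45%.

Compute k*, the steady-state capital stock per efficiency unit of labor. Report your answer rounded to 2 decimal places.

At the steady state, Δk = 0, so s·k^α = (n + g + δ)·k.
Rearranging, k^(1−α) = s / (n + g + δ).
k^0.62 = 0.45 / (0.010 + 0.009 + 0.105) = 0.45 / 0.124 = 3.6290
k* = 3.6290^(1/0.62) ≈ 7.9962

k* = 8.00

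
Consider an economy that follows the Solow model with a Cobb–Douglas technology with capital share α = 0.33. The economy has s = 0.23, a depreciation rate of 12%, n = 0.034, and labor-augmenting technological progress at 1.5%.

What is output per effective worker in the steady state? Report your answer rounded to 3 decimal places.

y* = 1.164

Steady state requires s·f(k) = (n + g + δ)·k, i.e. s·k^α = (n + g + δ)·k.
Rearranging, k^(1−α) = s / (n + g + δ).
k^0.67 = 0.23 / (0.034 + 0.015 + 0.120) = 0.23 / 0.169 = 1.3609
k* = 1.3609^(1/0.67) ≈ 1.5839
y* = (k*)^α = 1.5839^0.33 ≈ 1.1639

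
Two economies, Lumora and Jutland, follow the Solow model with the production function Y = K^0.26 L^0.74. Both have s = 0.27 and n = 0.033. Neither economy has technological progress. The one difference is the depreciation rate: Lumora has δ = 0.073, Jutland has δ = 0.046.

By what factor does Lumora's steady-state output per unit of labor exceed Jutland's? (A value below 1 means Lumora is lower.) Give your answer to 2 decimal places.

ratio ≈ 0.90

Steady-state y* = [s/(n + δ)]^(α/(1−α)), so the ratio is [ (s_L/(n + δ)_L) / (s_J/(n + δ)_J) ]^0.3514.
s_L/(n + δ)_L = 0.27/0.106 = 2.5472; s_J/(n + δ)_J = 0.27/0.079 = 3.4177.
Ratio = (2.5472/3.4177)^0.3514 = 0.7453^0.3514 ≈ 0.9019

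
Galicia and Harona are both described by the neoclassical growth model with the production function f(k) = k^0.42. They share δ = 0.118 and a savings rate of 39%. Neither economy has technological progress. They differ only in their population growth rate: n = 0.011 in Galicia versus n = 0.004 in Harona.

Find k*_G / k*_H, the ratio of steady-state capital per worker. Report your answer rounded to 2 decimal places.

Steady-state k* = [s/(n + δ)]^(1/(1−α)), so the ratio is [ (s_G/(n + δ)_G) / (s_H/(n + δ)_H) ]^1.7241.
s_G/(n + δ)_G = 0.39/0.129 = 3.0233; s_H/(n + δ)_H = 0.39/0.122 = 3.1967.
Ratio = (3.0233/3.1967)^1.7241 = 0.9458^1.7241 ≈ 0.9084

k*_G / k*_H ≈ 0.91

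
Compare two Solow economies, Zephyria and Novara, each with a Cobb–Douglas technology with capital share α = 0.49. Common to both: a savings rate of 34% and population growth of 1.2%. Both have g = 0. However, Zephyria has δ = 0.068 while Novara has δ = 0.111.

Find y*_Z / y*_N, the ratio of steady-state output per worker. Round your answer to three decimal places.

Steady-state y* = [s/(n + δ)]^(α/(1−α)), so the ratio is [ (s_Z/(n + δ)_Z) / (s_N/(n + δ)_N) ]^0.9608.
s_Z/(n + δ)_Z = 0.34/0.080 = 4.2500; s_N/(n + δ)_N = 0.34/0.123 = 2.7642.
Ratio = (4.2500/2.7642)^0.9608 = 1.5375^0.9608 ≈ 1.5118

ratio ≈ 1.512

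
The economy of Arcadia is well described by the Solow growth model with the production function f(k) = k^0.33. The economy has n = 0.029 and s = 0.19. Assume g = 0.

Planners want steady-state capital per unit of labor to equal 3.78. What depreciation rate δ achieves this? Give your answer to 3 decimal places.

At the steady state, Δk = 0, so s·k^α = (n + δ)·k.
So s / (n + δ) = (k*)^(1−α) = 3.78^0.67 = 2.4374.
Therefore n + δ = s / 2.4374 = 0.19 / 2.4374 = 0.0780, so δ = 0.0780 − 0.029 = 0.0490.

δ ≈ 0.049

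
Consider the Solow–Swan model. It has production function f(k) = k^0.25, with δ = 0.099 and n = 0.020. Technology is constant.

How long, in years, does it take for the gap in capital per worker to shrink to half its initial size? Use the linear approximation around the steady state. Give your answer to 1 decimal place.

Near the steady state the convergence rate is λ = (1 − α)(n + δ).
λ = (1 − 0.25) × 0.119 = 0.75 × 0.119 = 0.08925
Half-life = ln 2 / λ = 0.6931 / 0.08925 ≈ 7.77 years

t_½ ≈ 7.8 years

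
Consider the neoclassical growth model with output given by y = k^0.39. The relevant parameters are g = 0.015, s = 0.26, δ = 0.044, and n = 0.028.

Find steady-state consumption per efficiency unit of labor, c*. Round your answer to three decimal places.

c* = 1.490

At the steady state, Δk = 0, so s·k^α = (n + g + δ)·k.
Dividing both sides by k: k^(1−α) = s / (n + g + δ).
k^0.61 = 0.26 / (0.028 + 0.015 + 0.044) = 0.26 / 0.087 = 2.9885
k* = 2.9885^(1/0.61) ≈ 6.0177
y* = (k*)^α = 6.0177^0.39 ≈ 2.0136
c* = (1 − s)·y* = (1 − 0.26) × 2.0136 ≈ 1.4901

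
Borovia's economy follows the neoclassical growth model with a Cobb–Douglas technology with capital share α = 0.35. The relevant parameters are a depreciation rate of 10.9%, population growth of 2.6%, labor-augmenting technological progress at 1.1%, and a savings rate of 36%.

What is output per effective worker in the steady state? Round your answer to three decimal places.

y* = 1.626

At the steady state, Δk = 0, so s·k^α = (n + g + δ)·k.
Dividing both sides by k: k^(1−α) = s / (n + g + δ).
k^0.65 = 0.36 / (0.026 + 0.011 + 0.109) = 0.36 / 0.146 = 2.4658
k* = 2.4658^(1/0.65) ≈ 4.0088
y* = (k*)^α = 4.0088^0.35 ≈ 1.6258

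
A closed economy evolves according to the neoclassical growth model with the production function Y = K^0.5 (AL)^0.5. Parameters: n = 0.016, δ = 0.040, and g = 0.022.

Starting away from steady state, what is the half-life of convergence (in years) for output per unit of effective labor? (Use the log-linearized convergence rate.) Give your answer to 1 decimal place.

t_½ ≈ 17.8 years

Near the steady state the convergence rate is λ = (1 − α)(n + g + δ).
λ = (1 − 0.5) × 0.078 = 0.5 × 0.078 = 0.0390
Half-life = ln 2 / λ = 0.6931 / 0.0390 ≈ 17.77 years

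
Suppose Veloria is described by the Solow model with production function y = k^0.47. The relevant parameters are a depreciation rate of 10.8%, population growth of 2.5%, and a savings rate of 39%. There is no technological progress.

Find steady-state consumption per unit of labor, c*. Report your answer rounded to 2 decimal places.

At the steady state, Δk = 0, so s·k^α = (n + δ)·k.
Dividing both sides by k: k^(1−α) = s / (n + δ).
k^0.53 = 0.39 / (0.025 + 0.108) = 0.39 / 0.133 = 2.9323
k* = 2.9323^(1/0.53) ≈ 7.6125
y* = (k*)^α = 7.6125^0.47 ≈ 2.5961
c* = (1 − s)·y* = (1 − 0.39) × 2.5961 ≈ 1.5836

c* ≈ 1.58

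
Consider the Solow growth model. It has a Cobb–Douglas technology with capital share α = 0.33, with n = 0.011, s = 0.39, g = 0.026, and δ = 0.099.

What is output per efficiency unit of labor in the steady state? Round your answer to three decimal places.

y* ≈ 1.680

At the steady state, Δk = 0, so s·k^α = (n + g + δ)·k.
Dividing both sides by k: k^(1−α) = s / (n + g + δ).
k^0.67 = 0.39 / (0.011 + 0.026 + 0.099) = 0.39 / 0.136 = 2.8676
k* = 2.8676^(1/0.67) ≈ 4.8180
y* = (k*)^α = 4.8180^0.33 ≈ 1.6801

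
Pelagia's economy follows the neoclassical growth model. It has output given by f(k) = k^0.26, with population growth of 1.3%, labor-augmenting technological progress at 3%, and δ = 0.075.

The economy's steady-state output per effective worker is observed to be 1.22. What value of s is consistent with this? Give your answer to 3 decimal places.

s ≈ 0.208

At the steady state, Δk = 0, so s·k^α = (n + g + δ)·k.
Since y* = [s/(n + g + δ)]^(α/(1−α)), we have s/(n + g + δ) = (y*)^((1−α)/α) = 1.22^2.8462 = 1.7612.
Therefore s = 1.7612 × (n + g + δ) = 1.7612 × 0.118 = 0.2078.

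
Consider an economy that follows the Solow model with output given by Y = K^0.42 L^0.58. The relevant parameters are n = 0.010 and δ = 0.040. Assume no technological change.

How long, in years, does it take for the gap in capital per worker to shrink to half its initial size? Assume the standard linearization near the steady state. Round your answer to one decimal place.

Near the steady state the convergence rate is λ = (1 − α)(n + δ).
λ = (1 − 0.42) × 0.050 = 0.58 × 0.050 = 0.0290
Half-life = ln 2 / λ = 0.6931 / 0.0290 ≈ 23.90 years

about 23.9 years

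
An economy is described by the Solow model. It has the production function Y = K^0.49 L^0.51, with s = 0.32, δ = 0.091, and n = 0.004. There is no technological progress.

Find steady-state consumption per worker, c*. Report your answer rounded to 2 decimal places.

c* = 2.18

At the steady state, Δk = 0, so s·k^α = (n + δ)·k.
Rearranging, k^(1−α) = s / (n + δ).
k^0.51 = 0.32 / (0.004 + 0.091) = 0.32 / 0.095 = 3.3684
k* = 3.3684^(1/0.51) ≈ 10.8184
y* = (k*)^α = 10.8184^0.49 ≈ 3.2117
c* = (1 − s)·y* = (1 − 0.32) × 3.2117 ≈ 2.1840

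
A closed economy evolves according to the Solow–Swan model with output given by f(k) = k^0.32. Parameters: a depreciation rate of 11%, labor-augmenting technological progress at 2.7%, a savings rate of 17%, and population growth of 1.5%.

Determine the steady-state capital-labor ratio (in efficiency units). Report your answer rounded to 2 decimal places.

k* = 1.18

Steady state requires s·f(k) = (n + g + δ)·k, i.e. s·k^α = (n + g + δ)·k.
Dividing both sides by k: k^(1−α) = s / (n + g + δ).
k^0.68 = 0.17 / (0.015 + 0.027 + 0.110) = 0.17 / 0.152 = 1.1184
k* = 1.1184^(1/0.68) ≈ 1.1789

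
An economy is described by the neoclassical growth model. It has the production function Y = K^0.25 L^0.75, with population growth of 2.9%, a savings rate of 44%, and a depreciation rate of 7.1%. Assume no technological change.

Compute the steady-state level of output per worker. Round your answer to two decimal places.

y* = 1.64

Steady state requires s·f(k) = (n + δ)·k, i.e. s·k^α = (n + δ)·k.
Rearranging, k^(1−α) = s / (n + δ).
k^0.75 = 0.44 / (0.029 + 0.071) = 0.44 / 0.100 = 4.4000
k* = 4.4000^(1/0.75) ≈ 7.2100
y* = (k*)^α = 7.2100^0.25 ≈ 1.6386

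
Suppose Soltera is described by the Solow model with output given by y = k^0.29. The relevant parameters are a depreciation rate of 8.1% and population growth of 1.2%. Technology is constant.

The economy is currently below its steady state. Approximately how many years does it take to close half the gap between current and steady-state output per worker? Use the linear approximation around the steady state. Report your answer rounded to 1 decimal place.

Near the steady state the convergence rate is λ = (1 − α)(n + δ).
λ = (1 − 0.29) × 0.093 = 0.71 × 0.093 = 0.06603
Half-life = ln 2 / λ = 0.6931 / 0.06603 ≈ 10.50 years

half-life ≈ 10.5 years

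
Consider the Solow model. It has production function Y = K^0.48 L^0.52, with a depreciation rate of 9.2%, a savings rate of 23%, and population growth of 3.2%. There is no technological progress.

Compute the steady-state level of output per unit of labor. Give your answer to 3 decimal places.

y* ≈ 1.769

In steady state, investment equals break-even investment: s·k^α = (n + δ)·k.
Dividing both sides by k: k^(1−α) = s / (n + δ).
k^0.52 = 0.23 / (0.032 + 0.092) = 0.23 / 0.124 = 1.8548
k* = 1.8548^(1/0.52) ≈ 3.2806
y* = (k*)^α = 3.2806^0.48 ≈ 1.7687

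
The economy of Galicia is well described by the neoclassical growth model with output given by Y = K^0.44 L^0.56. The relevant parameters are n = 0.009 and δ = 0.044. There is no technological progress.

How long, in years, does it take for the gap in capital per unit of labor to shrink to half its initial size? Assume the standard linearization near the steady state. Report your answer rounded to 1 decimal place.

about 23.4 years

Near the steady state the convergence rate is λ = (1 − α)(n + δ).
λ = (1 − 0.44) × 0.053 = 0.56 × 0.053 = 0.02968
Half-life = ln 2 / λ = 0.6931 / 0.02968 ≈ 23.35 years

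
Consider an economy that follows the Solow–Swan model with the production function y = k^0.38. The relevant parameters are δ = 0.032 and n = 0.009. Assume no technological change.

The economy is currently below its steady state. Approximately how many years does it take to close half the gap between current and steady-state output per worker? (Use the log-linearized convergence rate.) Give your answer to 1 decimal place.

about 27.3 years

Near the steady state the convergence rate is λ = (1 − α)(n + δ).
λ = (1 − 0.38) × 0.041 = 0.62 × 0.041 = 0.02542
Half-life = ln 2 / λ = 0.6931 / 0.02542 ≈ 27.27 years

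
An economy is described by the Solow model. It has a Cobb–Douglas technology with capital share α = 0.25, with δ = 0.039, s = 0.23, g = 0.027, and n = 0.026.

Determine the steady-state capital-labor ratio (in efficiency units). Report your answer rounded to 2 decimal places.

k* = 3.39

At the steady state, Δk = 0, so s·k^α = (n + g + δ)·k.
Rearranging, k^(1−α) = s / (n + g + δ).
k^0.75 = 0.23 / (0.026 + 0.027 + 0.039) = 0.23 / 0.092 = 2.5000
k* = 2.5000^(1/0.75) ≈ 3.3930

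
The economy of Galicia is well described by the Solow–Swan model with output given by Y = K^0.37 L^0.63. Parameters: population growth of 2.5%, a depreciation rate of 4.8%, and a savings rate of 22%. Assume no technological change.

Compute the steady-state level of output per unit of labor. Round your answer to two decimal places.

At the steady state, Δk = 0, so s·k^α = (n + δ)·k.
Dividing both sides by k: k^(1−α) = s / (n + δ).
k^0.63 = 0.22 / (0.025 + 0.048) = 0.22 / 0.073 = 3.0137
k* = 3.0137^(1/0.63) ≈ 5.7607
y* = (k*)^α = 5.7607^0.37 ≈ 1.9115

y* = 1.91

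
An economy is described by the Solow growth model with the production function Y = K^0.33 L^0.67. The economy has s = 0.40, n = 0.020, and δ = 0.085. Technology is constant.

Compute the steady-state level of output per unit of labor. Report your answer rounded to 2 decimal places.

At the steady state, Δk = 0, so s·k^α = (n + δ)·k.
Dividing both sides by k: k^(1−α) = s / (n + δ).
k^0.67 = 0.40 / (0.020 + 0.085) = 0.40 / 0.105 = 3.8095
k* = 3.8095^(1/0.67) ≈ 7.3615
y* = (k*)^α = 7.3615^0.33 ≈ 1.9324

y* = 1.93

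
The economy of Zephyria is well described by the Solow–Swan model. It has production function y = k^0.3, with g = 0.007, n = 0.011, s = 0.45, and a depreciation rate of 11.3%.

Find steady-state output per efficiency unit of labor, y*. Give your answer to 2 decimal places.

In steady state, investment equals break-even investment: s·k^α = (n + g + δ)·k.
Dividing both sides by k: k^(1−α) = s / (n + g + δ).
k^0.7 = 0.45 / (0.011 + 0.007 + 0.113) = 0.45 / 0.131 = 3.4351
k* = 3.4351^(1/0.7) ≈ 5.8295
y* = (k*)^α = 5.8295^0.3 ≈ 1.6970

y* ≈ 1.70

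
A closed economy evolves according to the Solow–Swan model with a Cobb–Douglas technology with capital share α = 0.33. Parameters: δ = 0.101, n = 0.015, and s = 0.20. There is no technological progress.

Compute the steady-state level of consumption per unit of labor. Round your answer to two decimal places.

c* = 1.05

At the steady state, Δk = 0, so s·k^α = (n + δ)·k.
Dividing both sides by k: k^(1−α) = s / (n + δ).
k^0.67 = 0.20 / (0.015 + 0.101) = 0.20 / 0.116 = 1.7241
k* = 1.7241^(1/0.67) ≈ 2.2546
y* = (k*)^α = 2.2546^0.33 ≈ 1.3077
c* = (1 − s)·y* = (1 − 0.20) × 1.3077 ≈ 1.0462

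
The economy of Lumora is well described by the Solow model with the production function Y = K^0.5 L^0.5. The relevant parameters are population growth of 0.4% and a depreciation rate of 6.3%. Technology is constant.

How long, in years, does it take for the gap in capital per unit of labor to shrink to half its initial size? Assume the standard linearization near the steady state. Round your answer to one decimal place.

t_½ ≈ 20.7 years

Near the steady state the convergence rate is λ = (1 − α)(n + δ).
λ = (1 − 0.5) × 0.067 = 0.5 × 0.067 = 0.0335
Half-life = ln 2 / λ = 0.6931 / 0.0335 ≈ 20.69 years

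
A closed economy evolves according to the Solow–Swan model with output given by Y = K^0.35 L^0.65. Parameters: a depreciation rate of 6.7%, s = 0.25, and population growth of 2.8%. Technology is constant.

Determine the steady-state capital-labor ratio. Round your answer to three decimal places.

In steady state, investment equals break-even investment: s·k^α = (n + δ)·k.
Rearranging, k^(1−α) = s / (n + δ).
k^0.65 = 0.25 / (0.028 + 0.067) = 0.25 / 0.095 = 2.6316
k* = 2.6316^(1/0.65) ≈ 4.4309

k* = 4.431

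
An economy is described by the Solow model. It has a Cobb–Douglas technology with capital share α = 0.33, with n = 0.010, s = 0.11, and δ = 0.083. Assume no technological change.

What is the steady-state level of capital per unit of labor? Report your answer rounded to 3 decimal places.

k* ≈ 1.285

In steady state, investment equals break-even investment: s·k^α = (n + δ)·k.
Rearranging, k^(1−α) = s / (n + δ).
k^0.67 = 0.11 / (0.010 + 0.083) = 0.11 / 0.093 = 1.1828
k* = 1.1828^(1/0.67) ≈ 1.2848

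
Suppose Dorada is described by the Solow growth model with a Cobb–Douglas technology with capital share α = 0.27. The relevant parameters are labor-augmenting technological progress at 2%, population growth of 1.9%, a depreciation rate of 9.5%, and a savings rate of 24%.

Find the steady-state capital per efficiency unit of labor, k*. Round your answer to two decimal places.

Steady state requires s·f(k) = (n + g + δ)·k, i.e. s·k^α = (n + g + δ)·k.
Dividing both sides by k: k^(1−α) = s / (n + g + δ).
k^0.73 = 0.24 / (0.019 + 0.020 + 0.095) = 0.24 / 0.134 = 1.7910
k* = 1.7910^(1/0.73) ≈ 2.2218

k* = 2.22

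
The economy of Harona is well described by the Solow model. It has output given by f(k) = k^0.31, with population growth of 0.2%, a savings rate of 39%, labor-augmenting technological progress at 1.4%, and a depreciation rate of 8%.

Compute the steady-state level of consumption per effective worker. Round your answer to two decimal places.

c* ≈ 1.15

In steady state, investment equals break-even investment: s·k^α = (n + g + δ)·k.
Dividing both sides by k: k^(1−α) = s / (n + g + δ).
k^0.69 = 0.39 / (0.002 + 0.014 + 0.080) = 0.39 / 0.096 = 4.0625
k* = 4.0625^(1/0.69) ≈ 7.6262
y* = (k*)^α = 7.6262^0.31 ≈ 1.8772
c* = (1 − s)·y* = (1 − 0.39) × 1.8772 ≈ 1.1451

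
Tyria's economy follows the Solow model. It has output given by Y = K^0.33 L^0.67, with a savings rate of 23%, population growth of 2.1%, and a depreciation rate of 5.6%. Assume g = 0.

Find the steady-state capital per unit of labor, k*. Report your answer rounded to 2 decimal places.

Steady state requires s·f(k) = (n + δ)·k, i.e. s·k^α = (n + δ)·k.
Dividing both sides by k: k^(1−α) = s / (n + δ).
k^0.67 = 0.23 / (0.021 + 0.056) = 0.23 / 0.077 = 2.9870
k* = 2.9870^(1/0.67) ≈ 5.1204

k* ≈ 5.12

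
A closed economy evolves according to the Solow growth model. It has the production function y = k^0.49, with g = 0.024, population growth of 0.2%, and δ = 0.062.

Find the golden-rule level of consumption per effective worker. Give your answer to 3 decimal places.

c_gold ≈ 2.655

At the golden rule, f'(k) = n + g + δ, so α·k^(α−1) = n + g + δ and k_gold = (α/(n + g + δ))^(1/(1−α)).
k_gold = (0.49/0.088)^(1/0.51) = 5.5682^1.9608 ≈ 28.9866
c_gold = f(k_gold) − (n + g + δ)·k_gold = 5.2057 − 0.088×28.9866 ≈ 2.6549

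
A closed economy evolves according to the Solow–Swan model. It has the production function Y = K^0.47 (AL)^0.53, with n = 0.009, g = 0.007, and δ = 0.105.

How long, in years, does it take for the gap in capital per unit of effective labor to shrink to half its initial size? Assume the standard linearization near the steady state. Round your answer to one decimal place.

Near the steady state the convergence rate is λ = (1 − α)(n + g + δ).
λ = (1 − 0.47) × 0.121 = 0.53 × 0.121 = 0.06413
Half-life = ln 2 / λ = 0.6931 / 0.06413 ≈ 10.81 years

half-life ≈ 10.8 years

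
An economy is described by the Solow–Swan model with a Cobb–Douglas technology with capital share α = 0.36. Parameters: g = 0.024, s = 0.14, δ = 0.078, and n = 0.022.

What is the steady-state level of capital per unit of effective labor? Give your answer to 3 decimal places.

k* = 1.209

In steady state, investment equals break-even investment: s·k^α = (n + g + δ)·k.
Dividing both sides by k: k^(1−α) = s / (n + g + δ).
k^0.64 = 0.14 / (0.022 + 0.024 + 0.078) = 0.14 / 0.124 = 1.1290
k* = 1.1290^(1/0.64) ≈ 1.2087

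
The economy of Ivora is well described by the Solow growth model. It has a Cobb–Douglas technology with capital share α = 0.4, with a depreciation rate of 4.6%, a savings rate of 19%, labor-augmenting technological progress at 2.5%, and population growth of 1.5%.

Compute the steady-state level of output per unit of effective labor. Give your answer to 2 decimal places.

y* = 1.70

At the steady state, Δk = 0, so s·k^α = (n + g + δ)·k.
Rearranging, k^(1−α) = s / (n + g + δ).
k^0.6 = 0.19 / (0.015 + 0.025 + 0.046) = 0.19 / 0.086 = 2.2093
k* = 2.2093^(1/0.6) ≈ 3.7476
y* = (k*)^α = 3.7476^0.4 ≈ 1.6963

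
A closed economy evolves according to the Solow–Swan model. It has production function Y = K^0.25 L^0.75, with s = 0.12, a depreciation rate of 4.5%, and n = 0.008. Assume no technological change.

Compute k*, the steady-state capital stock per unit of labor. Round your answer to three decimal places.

k* ≈ 2.973

At the steady state, Δk = 0, so s·k^α = (n + δ)·k.
Rearranging, k^(1−α) = s / (n + δ).
k^0.75 = 0.12 / (0.008 + 0.045) = 0.12 / 0.053 = 2.2642
k* = 2.2642^(1/0.75) ≈ 2.9732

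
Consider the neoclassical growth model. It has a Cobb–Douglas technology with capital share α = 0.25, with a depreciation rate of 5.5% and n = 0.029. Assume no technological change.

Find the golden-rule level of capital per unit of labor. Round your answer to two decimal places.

k_gold ≈ 4.28

The golden rule sets f'(k) = n + δ, i.e. α·k^(α−1) = n + δ.
So k^(1−α) = α / (n + δ) = 0.25 / 0.084 = 2.9762.
k_gold = 2.9762^(1/0.75) ≈ 4.2810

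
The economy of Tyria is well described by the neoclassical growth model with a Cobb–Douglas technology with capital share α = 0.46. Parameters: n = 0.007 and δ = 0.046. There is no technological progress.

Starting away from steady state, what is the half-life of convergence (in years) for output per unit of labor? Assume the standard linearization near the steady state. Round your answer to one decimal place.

Near the steady state the convergence rate is λ = (1 − α)(n + δ).
λ = (1 − 0.46) × 0.053 = 0.54 × 0.053 = 0.02862
Half-life = ln 2 / λ = 0.6931 / 0.02862 ≈ 24.22 years

about 24.2 years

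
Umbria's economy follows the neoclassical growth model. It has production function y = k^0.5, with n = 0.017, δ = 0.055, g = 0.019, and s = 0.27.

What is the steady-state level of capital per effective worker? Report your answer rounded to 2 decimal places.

Steady state requires s·f(k) = (n + g + δ)·k, i.e. s·k^α = (n + g + δ)·k.
Rearranging, k^(1−α) = s / (n + g + δ).
k^0.5 = 0.27 / (0.017 + 0.019 + 0.055) = 0.27 / 0.091 = 2.9670
k* = 2.9670^(1/0.5) ≈ 8.8031

k* = 8.80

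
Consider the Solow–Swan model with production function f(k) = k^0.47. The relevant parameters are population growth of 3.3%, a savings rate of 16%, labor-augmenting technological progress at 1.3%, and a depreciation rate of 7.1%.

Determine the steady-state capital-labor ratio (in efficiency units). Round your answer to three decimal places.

k* ≈ 1.805

At the steady state, Δk = 0, so s·k^α = (n + g + δ)·k.
Rearranging, k^(1−α) = s / (n + g + δ).
k^0.53 = 0.16 / (0.033 + 0.013 + 0.071) = 0.16 / 0.117 = 1.3675
k* = 1.3675^(1/0.53) ≈ 1.8050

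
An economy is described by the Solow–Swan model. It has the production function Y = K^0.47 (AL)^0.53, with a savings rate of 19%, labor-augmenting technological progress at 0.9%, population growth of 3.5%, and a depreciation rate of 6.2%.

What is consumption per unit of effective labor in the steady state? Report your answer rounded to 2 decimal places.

At the steady state, Δk = 0, so s·k^α = (n + g + δ)·k.
Dividing both sides by k: k^(1−α) = s / (n + g + δ).
k^0.53 = 0.19 / (0.035 + 0.009 + 0.062) = 0.19 / 0.106 = 1.7925
k* = 1.7925^(1/0.53) ≈ 3.0076
y* = (k*)^α = 3.0076^0.47 ≈ 1.6779
c* = (1 − s)·y* = (1 − 0.19) × 1.6779 ≈ 1.3591

c* ≈ 1.36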